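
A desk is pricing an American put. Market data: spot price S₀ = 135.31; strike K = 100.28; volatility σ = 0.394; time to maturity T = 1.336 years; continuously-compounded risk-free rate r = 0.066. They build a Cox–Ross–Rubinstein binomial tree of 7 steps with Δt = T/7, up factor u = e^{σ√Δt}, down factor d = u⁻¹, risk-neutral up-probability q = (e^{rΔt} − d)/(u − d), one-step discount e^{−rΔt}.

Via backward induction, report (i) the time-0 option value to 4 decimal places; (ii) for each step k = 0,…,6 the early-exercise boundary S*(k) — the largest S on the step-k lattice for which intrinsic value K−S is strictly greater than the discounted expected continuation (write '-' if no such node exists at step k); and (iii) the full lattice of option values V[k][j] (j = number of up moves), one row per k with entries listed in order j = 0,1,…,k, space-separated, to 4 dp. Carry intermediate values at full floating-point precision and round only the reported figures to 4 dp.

Δt=0.19086  u=1.18783  d=0.84187  q=0.49372  discount=0.98748
step 7 (expiry): payoffs max(K−S,0) = 59.7243 43.0584 19.5439 0.0000 0.0000 0.0000 0.0000 0.0000
step 6: (k=6,j=0): S=48.1732, (K−S)⁺=52.1068, hold=50.8515 ⇒ V=52.1068 exercise | (k=6,j=1): S=67.9694, (K−S)⁺=32.3106, hold=31.0553 ⇒ V=32.3106 exercise | (k=6,j=2): S=95.9007, (K−S)⁺=4.3793, hold=9.7709 ⇒ V=9.7709 continue | (k=6,j=3): S=135.3100, (K−S)⁺=0.0000, hold=0.0000 ⇒ V=0.0000 continue | (k=6,j=4): S=190.9141, (K−S)⁺=0.0000, hold=0.0000 ⇒ V=0.0000 continue | (k=6,j=5): S=269.3681, (K−S)⁺=0.0000, hold=0.0000 ⇒ V=0.0000 continue | (k=6,j=6): S=380.0618, (K−S)⁺=0.0000, hold=0.0000 ⇒ V=0.0000 continue  boundary S*=67.9694
step 5: (k=5,j=0): S=57.2216, (K−S)⁺=43.0584, hold=41.8032 ⇒ V=43.0584 exercise | (k=5,j=1): S=80.7361, (K−S)⁺=19.5439, hold=20.9173 ⇒ V=20.9173 continue | (k=5,j=2): S=113.9137, (K−S)⁺=0.0000, hold=4.8849 ⇒ V=4.8849 continue | (k=5,j=3): S=160.7252, (K−S)⁺=0.0000, hold=0.0000 ⇒ V=0.0000 continue | (k=5,j=4): S=226.7734, (K−S)⁺=0.0000, hold=0.0000 ⇒ V=0.0000 continue | (k=5,j=5): S=319.9633, (K−S)⁺=0.0000, hold=0.0000 ⇒ V=0.0000 continue  boundary S*=57.2216
step 4: (k=4,j=0): S=67.9694, (K−S)⁺=32.3106, hold=31.7249 ⇒ V=32.3106 exercise | (k=4,j=1): S=95.9007, (K−S)⁺=4.3793, hold=12.8391 ⇒ V=12.8391 continue | (k=4,j=2): S=135.3100, (K−S)⁺=0.0000, hold=2.4422 ⇒ V=2.4422 continue | (k=4,j=3): S=190.9141, (K−S)⁺=0.0000, hold=0.0000 ⇒ V=0.0000 continue | (k=4,j=4): S=269.3681, (K−S)⁺=0.0000, hold=0.0000 ⇒ V=0.0000 continue  boundary S*=67.9694
step 3: (k=3,j=0): S=80.7361, (K−S)⁺=19.5439, hold=22.4131 ⇒ V=22.4131 continue | (k=3,j=1): S=113.9137, (K−S)⁺=0.0000, hold=7.6095 ⇒ V=7.6095 continue | (k=3,j=2): S=160.7252, (K−S)⁺=0.0000, hold=1.2210 ⇒ V=1.2210 continue | (k=3,j=3): S=226.7734, (K−S)⁺=0.0000, hold=0.0000 ⇒ V=0.0000 continue  boundary S*=-
step 2: (k=2,j=0): S=95.9007, (K−S)⁺=4.3793, hold=14.9153 ⇒ V=14.9153 continue | (k=2,j=1): S=135.3100, (K−S)⁺=0.0000, hold=4.3996 ⇒ V=4.3996 continue | (k=2,j=2): S=190.9141, (K−S)⁺=0.0000, hold=0.6104 ⇒ V=0.6104 continue  boundary S*=-
step 1: (k=1,j=0): S=113.9137, (K−S)⁺=0.0000, hold=9.6018 ⇒ V=9.6018 continue | (k=1,j=1): S=160.7252, (K−S)⁺=0.0000, hold=2.4972 ⇒ V=2.4972 continue  boundary S*=-
step 0: (k=0,j=0): S=135.3100, (K−S)⁺=0.0000, hold=6.0179 ⇒ V=6.0179 continue  boundary S*=-

price = 6.0179
boundary = - - - - 67.9694 57.2216 67.9694
tree:
6.0179
9.6018 2.4972
14.9153 4.3996 0.6104
22.4131 7.6095 1.2210 0.0000
32.3106 12.8391 2.4422 0.0000 0.0000
43.0584 20.9173 4.8849 0.0000 0.0000 0.0000
52.1068 32.3106 9.7709 0.0000 0.0000 0.0000 0.0000
59.7243 43.0584 19.5439 0.0000 0.0000 0.0000 0.0000 0.0000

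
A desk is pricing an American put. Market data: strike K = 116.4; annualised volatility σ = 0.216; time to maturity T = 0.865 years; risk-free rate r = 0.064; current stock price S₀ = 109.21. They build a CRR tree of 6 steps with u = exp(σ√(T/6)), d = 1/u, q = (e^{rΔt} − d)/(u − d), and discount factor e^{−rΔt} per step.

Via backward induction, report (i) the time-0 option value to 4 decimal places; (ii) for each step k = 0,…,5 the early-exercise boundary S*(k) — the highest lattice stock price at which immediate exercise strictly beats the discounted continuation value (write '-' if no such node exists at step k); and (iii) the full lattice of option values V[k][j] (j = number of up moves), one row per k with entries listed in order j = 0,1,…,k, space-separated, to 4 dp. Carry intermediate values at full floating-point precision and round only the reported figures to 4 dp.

Δt=0.14417, u=1.08547, d=0.92126, q=0.53596, disc=e^(-rΔt)=0.99082
k=6 terminal: V=max(K-S,0) → 49.6342 37.7335 23.7114 7.1900 0.0000 0.0000 0.0000
k=5: j=0 S=72.4723 intr=43.9277 cont=42.8587 V=43.9277[EX]; j=1 S=85.3902 intr=31.0098 cont=29.9407 V=31.0098[EX]; j=2 S=100.6107 intr=15.7893 cont=14.7202 V=15.7893[EX]; j=3 S=118.5442 intr=0.0000 cont=3.3058 V=3.3058[hold]; j=4 S=139.6743 intr=0.0000 cont=0.0000 V=0.0000[hold]; j=5 S=164.5708 intr=0.0000 cont=0.0000 V=0.0000[hold]  S*(5)=100.6107
k=4: j=0 S=78.6665 intr=37.7335 cont=36.6644 V=37.7335[EX]; j=1 S=92.6886 intr=23.7114 cont=22.6424 V=23.7114[EX]; j=2 S=109.2100 intr=7.1900 cont=9.0151 V=9.0151[hold]; j=3 S=128.6763 intr=0.0000 cont=1.5200 V=1.5200[hold]; j=4 S=151.6124 intr=0.0000 cont=0.0000 V=0.0000[hold]  S*(4)=92.6886
k=3: j=0 S=85.3902 intr=31.0098 cont=29.9407 V=31.0098[EX]; j=1 S=100.6107 intr=15.7893 cont=15.6894 V=15.7893[EX]; j=2 S=118.5442 intr=0.0000 cont=4.9521 V=4.9521[hold]; j=3 S=139.6743 intr=0.0000 cont=0.6989 V=0.6989[hold]  S*(3)=100.6107
k=2: j=0 S=92.6886 intr=23.7114 cont=22.6424 V=23.7114[EX]; j=1 S=109.2100 intr=7.1900 cont=9.8894 V=9.8894[hold]; j=2 S=128.6763 intr=0.0000 cont=2.6480 V=2.6480[hold]  S*(2)=92.6886
k=1: j=0 S=100.6107 intr=15.7893 cont=16.1537 V=16.1537[hold]; j=1 S=118.5442 intr=0.0000 cont=5.9532 V=5.9532[hold]  S*(1)=-
k=0: j=0 S=109.2100 intr=7.1900 cont=10.5885 V=10.5885[hold]  S*(0)=-

price = 10.5885
boundary = - - 92.6886 100.6107 92.6886 100.6107
tree:
10.5885
16.1537 5.9532
23.7114 9.8894 2.6480
31.0098 15.7893 4.9521 0.6989
37.7335 23.7114 9.0151 1.5200 0.0000
43.9277 31.0098 15.7893 3.3058 0.0000 0.0000
49.6342 37.7335 23.7114 7.1900 0.0000 0.0000 0.0000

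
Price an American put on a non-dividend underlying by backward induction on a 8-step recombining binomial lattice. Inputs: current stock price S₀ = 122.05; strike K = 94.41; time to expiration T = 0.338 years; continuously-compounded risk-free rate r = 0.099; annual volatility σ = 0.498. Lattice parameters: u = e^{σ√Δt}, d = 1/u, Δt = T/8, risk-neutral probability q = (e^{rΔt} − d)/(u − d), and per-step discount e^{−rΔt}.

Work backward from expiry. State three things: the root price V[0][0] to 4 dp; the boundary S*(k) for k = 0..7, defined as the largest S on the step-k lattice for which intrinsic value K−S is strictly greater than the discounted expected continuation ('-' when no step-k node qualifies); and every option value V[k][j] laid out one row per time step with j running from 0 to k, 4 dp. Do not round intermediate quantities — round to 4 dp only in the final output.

Δt=0.04225  u=1.10779  d=0.90270  q=0.49487  discount=0.99583
step 8 (expiry): payoffs max(K−S,0) = 40.5963 28.3705 13.3671 0.0000 0.0000 0.0000 0.0000 0.0000 0.0000
step 7: (k=7,j=0): S=59.6140, (K−S)⁺=34.7960, hold=34.4019 ⇒ V=34.7960 exercise | (k=7,j=1): S=73.1576, (K−S)⁺=21.2524, hold=20.8583 ⇒ V=21.2524 exercise | (k=7,j=2): S=89.7782, (K−S)⁺=4.6318, hold=6.7239 ⇒ V=6.7239 continue | (k=7,j=3): S=110.1748, (K−S)⁺=0.0000, hold=0.0000 ⇒ V=0.0000 continue | (k=7,j=4): S=135.2052, (K−S)⁺=0.0000, hold=0.0000 ⇒ V=0.0000 continue | (k=7,j=5): S=165.9223, (K−S)⁺=0.0000, hold=0.0000 ⇒ V=0.0000 continue | (k=7,j=6): S=203.6179, (K−S)⁺=0.0000, hold=0.0000 ⇒ V=0.0000 continue | (k=7,j=7): S=249.8776, (K−S)⁺=0.0000, hold=0.0000 ⇒ V=0.0000 continue  boundary S*=73.1576
step 6: (k=6,j=0): S=66.0395, (K−S)⁺=28.3705, hold=27.9764 ⇒ V=28.3705 exercise | (k=6,j=1): S=81.0429, (K−S)⁺=13.3671, hold=14.0040 ⇒ V=14.0040 continue | (k=6,j=2): S=99.4550, (K−S)⁺=0.0000, hold=3.3823 ⇒ V=3.3823 continue | (k=6,j=3): S=122.0500, (K−S)⁺=0.0000, hold=0.0000 ⇒ V=0.0000 continue | (k=6,j=4): S=149.7784, (K−S)⁺=0.0000, hold=0.0000 ⇒ V=0.0000 continue | (k=6,j=5): S=183.8063, (K−S)⁺=0.0000, hold=0.0000 ⇒ V=0.0000 continue | (k=6,j=6): S=225.5650, (K−S)⁺=0.0000, hold=0.0000 ⇒ V=0.0000 continue  boundary S*=66.0395
step 5: (k=5,j=0): S=73.1576, (K−S)⁺=21.2524, hold=21.1722 ⇒ V=21.2524 exercise | (k=5,j=1): S=89.7782, (K−S)⁺=4.6318, hold=8.7111 ⇒ V=8.7111 continue | (k=5,j=2): S=110.1748, (K−S)⁺=0.0000, hold=1.7014 ⇒ V=1.7014 continue | (k=5,j=3): S=135.2052, (K−S)⁺=0.0000, hold=0.0000 ⇒ V=0.0000 continue | (k=5,j=4): S=165.9223, (K−S)⁺=0.0000, hold=0.0000 ⇒ V=0.0000 continue | (k=5,j=5): S=203.6179, (K−S)⁺=0.0000, hold=0.0000 ⇒ V=0.0000 continue  boundary S*=73.1576
step 4: (k=4,j=0): S=81.0429, (K−S)⁺=13.3671, hold=14.9833 ⇒ V=14.9833 continue | (k=4,j=1): S=99.4550, (K−S)⁺=0.0000, hold=5.2203 ⇒ V=5.2203 continue | (k=4,j=2): S=122.0500, (K−S)⁺=0.0000, hold=0.8558 ⇒ V=0.8558 continue | (k=4,j=3): S=149.7784, (K−S)⁺=0.0000, hold=0.0000 ⇒ V=0.0000 continue | (k=4,j=4): S=183.8063, (K−S)⁺=0.0000, hold=0.0000 ⇒ V=0.0000 continue  boundary S*=-
step 3: (k=3,j=0): S=89.7782, (K−S)⁺=4.6318, hold=10.1095 ⇒ V=10.1095 continue | (k=3,j=1): S=110.1748, (K−S)⁺=0.0000, hold=3.0477 ⇒ V=3.0477 continue | (k=3,j=2): S=135.2052, (K−S)⁺=0.0000, hold=0.4305 ⇒ V=0.4305 continue | (k=3,j=3): S=165.9223, (K−S)⁺=0.0000, hold=0.0000 ⇒ V=0.0000 continue  boundary S*=-
step 2: (k=2,j=0): S=99.4550, (K−S)⁺=0.0000, hold=6.5872 ⇒ V=6.5872 continue | (k=2,j=1): S=122.0500, (K−S)⁺=0.0000, hold=1.7452 ⇒ V=1.7452 continue | (k=2,j=2): S=149.7784, (K−S)⁺=0.0000, hold=0.2165 ⇒ V=0.2165 continue  boundary S*=-
step 1: (k=1,j=0): S=110.1748, (K−S)⁺=0.0000, hold=4.1736 ⇒ V=4.1736 continue | (k=1,j=1): S=135.2052, (K−S)⁺=0.0000, hold=0.9846 ⇒ V=0.9846 continue  boundary S*=-
step 0: (k=0,j=0): S=122.0500, (K−S)⁺=0.0000, hold=2.5846 ⇒ V=2.5846 continue  boundary S*=-

price = 2.5846
boundary = - - - - - 73.1576 66.0395 73.1576
tree:
2.5846
4.1736 0.9846
6.5872 1.7452 0.2165
10.1095 3.0477 0.4305 0.0000
14.9833 5.2203 0.8558 0.0000 0.0000
21.2524 8.7111 1.7014 0.0000 0.0000 0.0000
28.3705 14.0040 3.3823 0.0000 0.0000 0.0000 0.0000
34.7960 21.2524 6.7239 0.0000 0.0000 0.0000 0.0000 0.0000
40.5963 28.3705 13.3671 0.0000 0.0000 0.0000 0.0000 0.0000 0.0000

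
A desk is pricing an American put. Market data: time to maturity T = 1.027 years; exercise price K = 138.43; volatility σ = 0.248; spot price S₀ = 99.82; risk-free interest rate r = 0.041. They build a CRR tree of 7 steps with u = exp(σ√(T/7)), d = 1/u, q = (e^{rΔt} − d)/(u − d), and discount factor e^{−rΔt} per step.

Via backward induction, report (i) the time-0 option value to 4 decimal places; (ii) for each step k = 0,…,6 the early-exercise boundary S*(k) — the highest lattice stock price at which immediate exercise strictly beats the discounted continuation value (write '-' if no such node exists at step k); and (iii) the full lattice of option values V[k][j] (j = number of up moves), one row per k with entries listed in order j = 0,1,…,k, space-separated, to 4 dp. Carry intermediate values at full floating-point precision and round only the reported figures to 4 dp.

Δt=0.14671  u=1.09965  d=0.90938  q=0.50798  discount=0.99400
step 7 (expiry): payoffs max(K−S,0) = 87.0924 76.3510 63.3622 47.6557 28.6629 5.6963 0.0000 0.0000
step 6: (k=6,j=0): S=56.4534, (K−S)⁺=81.9766, hold=81.1464 ⇒ V=81.9766 exercise | (k=6,j=1): S=68.2652, (K−S)⁺=70.1648, hold=69.3346 ⇒ V=70.1648 exercise | (k=6,j=2): S=82.5484, (K−S)⁺=55.8816, hold=55.0515 ⇒ V=55.8816 exercise | (k=6,j=3): S=99.8200, (K−S)⁺=38.6100, hold=37.7798 ⇒ V=38.6100 exercise | (k=6,j=4): S=120.7054, (K−S)⁺=17.7246, hold=16.8944 ⇒ V=17.7246 exercise | (k=6,j=5): S=145.9607, (K−S)⁺=0.0000, hold=2.7859 ⇒ V=2.7859 continue | (k=6,j=6): S=176.5001, (K−S)⁺=0.0000, hold=0.0000 ⇒ V=0.0000 continue  boundary S*=120.7054
step 5: (k=5,j=0): S=62.0790, (K−S)⁺=76.3510, hold=75.5208 ⇒ V=76.3510 exercise | (k=5,j=1): S=75.0678, (K−S)⁺=63.3622, hold=62.5320 ⇒ V=63.3622 exercise | (k=5,j=2): S=90.7743, (K−S)⁺=47.6557, hold=46.8255 ⇒ V=47.6557 exercise | (k=5,j=3): S=109.7671, (K−S)⁺=28.6629, hold=27.8327 ⇒ V=28.6629 exercise | (k=5,j=4): S=132.7337, (K−S)⁺=5.6963, hold=10.0752 ⇒ V=10.0752 continue | (k=5,j=5): S=160.5057, (K−S)⁺=0.0000, hold=1.3625 ⇒ V=1.3625 continue  boundary S*=109.7671
step 4: (k=4,j=0): S=68.2652, (K−S)⁺=70.1648, hold=69.3346 ⇒ V=70.1648 exercise | (k=4,j=1): S=82.5484, (K−S)⁺=55.8816, hold=55.0515 ⇒ V=55.8816 exercise | (k=4,j=2): S=99.8200, (K−S)⁺=38.6100, hold=37.7798 ⇒ V=38.6100 exercise | (k=4,j=3): S=120.7054, (K−S)⁺=17.7246, hold=19.1055 ⇒ V=19.1055 continue | (k=4,j=4): S=145.9607, (K−S)⁺=0.0000, hold=5.6155 ⇒ V=5.6155 continue  boundary S*=99.8200
step 3: (k=3,j=0): S=75.0678, (K−S)⁺=63.3622, hold=62.5320 ⇒ V=63.3622 exercise | (k=3,j=1): S=90.7743, (K−S)⁺=47.6557, hold=46.8255 ⇒ V=47.6557 exercise | (k=3,j=2): S=109.7671, (K−S)⁺=28.6629, hold=28.5300 ⇒ V=28.6629 exercise | (k=3,j=3): S=132.7337, (K−S)⁺=5.6963, hold=12.1793 ⇒ V=12.1793 continue  boundary S*=109.7671
step 2: (k=2,j=0): S=82.5484, (K−S)⁺=55.8816, hold=55.0515 ⇒ V=55.8816 exercise | (k=2,j=1): S=99.8200, (K−S)⁺=38.6100, hold=37.7798 ⇒ V=38.6100 exercise | (k=2,j=2): S=120.7054, (K−S)⁺=17.7246, hold=20.1679 ⇒ V=20.1679 continue  boundary S*=99.8200
step 1: (k=1,j=0): S=90.7743, (K−S)⁺=47.6557, hold=46.8255 ⇒ V=47.6557 exercise | (k=1,j=1): S=109.7671, (K−S)⁺=28.6629, hold=29.0664 ⇒ V=29.0664 continue  boundary S*=90.7743
step 0: (k=0,j=0): S=99.8200, (K−S)⁺=38.6100, hold=37.9836 ⇒ V=38.6100 exercise  boundary S*=99.8200

price = 38.6100
boundary = 99.8200 90.7743 99.8200 109.7671 99.8200 109.7671 120.7054
tree:
38.6100
47.6557 29.0664
55.8816 38.6100 20.1679
63.3622 47.6557 28.6629 12.1793
70.1648 55.8816 38.6100 19.1055 5.6155
76.3510 63.3622 47.6557 28.6629 10.0752 1.3625
81.9766 70.1648 55.8816 38.6100 17.7246 2.7859 0.0000
87.0924 76.3510 63.3622 47.6557 28.6629 5.6963 0.0000 0.0000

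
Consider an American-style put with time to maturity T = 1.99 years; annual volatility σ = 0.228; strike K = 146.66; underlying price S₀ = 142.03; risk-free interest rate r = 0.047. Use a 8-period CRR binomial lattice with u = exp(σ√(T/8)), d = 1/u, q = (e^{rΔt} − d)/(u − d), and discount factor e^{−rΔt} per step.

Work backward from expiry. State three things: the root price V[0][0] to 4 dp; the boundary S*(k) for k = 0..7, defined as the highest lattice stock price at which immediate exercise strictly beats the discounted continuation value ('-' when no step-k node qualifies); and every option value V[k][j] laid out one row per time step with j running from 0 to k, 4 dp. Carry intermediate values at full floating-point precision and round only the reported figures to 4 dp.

params: Δt=0.24875 u=1.12043 d=0.89251 q=0.52320 e^(-rΔt)=0.98838
t_8 payoffs: 89.4733 74.8696 56.5366 33.5219 4.6300 0.0000 0.0000 0.0000 0.0000
t_7: node(7,0) S=64.0738 payoff=82.5862 vs cont=80.8815 → 82.5862 [stop]  node(7,1) S=80.4363 payoff=66.2237 vs cont=64.5191 → 66.2237 [stop]  node(7,2) S=100.9772 payoff=45.6828 vs cont=43.9782 → 45.6828 [stop]  node(7,3) S=126.7636 payoff=19.8964 vs cont=18.1918 → 19.8964 [stop]  node(7,4) S=159.1350 payoff=0.0000 vs cont=2.1819 → 2.1819 [wait]  node(7,5) S=199.7731 payoff=0.0000 vs cont=0.0000 → 0.0000 [wait]  node(7,6) S=250.7889 payoff=0.0000 vs cont=0.0000 → 0.0000 [wait]  node(7,7) S=314.8325 payoff=0.0000 vs cont=0.0000 → 0.0000 [wait]  ⇒ S*(7)=126.7636
t_6: node(6,0) S=71.7904 payoff=74.8696 vs cont=73.1650 → 74.8696 [stop]  node(6,1) S=90.1234 payoff=56.5366 vs cont=54.8320 → 56.5366 [stop]  node(6,2) S=113.1381 payoff=33.5219 vs cont=31.8173 → 33.5219 [stop]  node(6,3) S=142.0300 payoff=4.6300 vs cont=10.5047 → 10.5047 [wait]  node(6,4) S=178.3000 payoff=0.0000 vs cont=1.0283 → 1.0283 [wait]  node(6,5) S=223.8322 payoff=0.0000 vs cont=0.0000 → 0.0000 [wait]  node(6,6) S=280.9920 payoff=0.0000 vs cont=0.0000 → 0.0000 [wait]  ⇒ S*(6)=113.1381
t_5: node(5,0) S=80.4363 payoff=66.2237 vs cont=64.5191 → 66.2237 [stop]  node(5,1) S=100.9772 payoff=45.6828 vs cont=43.9782 → 45.6828 [stop]  node(5,2) S=126.7636 payoff=19.8964 vs cont=21.2297 → 21.2297 [wait]  node(5,3) S=159.1350 payoff=0.0000 vs cont=5.4822 → 5.4822 [wait]  node(5,4) S=199.7731 payoff=0.0000 vs cont=0.4846 → 0.4846 [wait]  node(5,5) S=250.7889 payoff=0.0000 vs cont=0.0000 → 0.0000 [wait]  ⇒ S*(5)=100.9772
t_4: node(4,0) S=90.1234 payoff=56.5366 vs cont=54.8320 → 56.5366 [stop]  node(4,1) S=113.1381 payoff=33.5219 vs cont=32.5067 → 33.5219 [stop]  node(4,2) S=142.0300 payoff=4.6300 vs cont=12.8396 → 12.8396 [wait]  node(4,3) S=178.3000 payoff=0.0000 vs cont=2.8341 → 2.8341 [wait]  node(4,4) S=223.8322 payoff=0.0000 vs cont=0.2284 → 0.2284 [wait]  ⇒ S*(4)=113.1381
t_3: node(3,0) S=100.9772 payoff=45.6828 vs cont=43.9782 → 45.6828 [stop]  node(3,1) S=126.7636 payoff=19.8964 vs cont=22.4371 → 22.4371 [wait]  node(3,2) S=159.1350 payoff=0.0000 vs cont=7.5164 → 7.5164 [wait]  node(3,3) S=199.7731 payoff=0.0000 vs cont=1.4537 → 1.4537 [wait]  ⇒ S*(3)=100.9772
t_2: node(2,0) S=113.1381 payoff=33.5219 vs cont=33.1311 → 33.5219 [stop]  node(2,1) S=142.0300 payoff=4.6300 vs cont=14.4605 → 14.4605 [wait]  node(2,2) S=178.3000 payoff=0.0000 vs cont=4.2939 → 4.2939 [wait]  ⇒ S*(2)=113.1381
t_1: node(1,0) S=126.7636 payoff=19.8964 vs cont=23.2753 → 23.2753 [wait]  node(1,1) S=159.1350 payoff=0.0000 vs cont=9.0351 → 9.0351 [wait]  ⇒ S*(1)=-
t_0: node(0,0) S=142.0300 payoff=4.6300 vs cont=15.6409 → 15.6409 [wait]  ⇒ S*(0)=-

price = 15.6409
boundary = - - 113.1381 100.9772 113.1381 100.9772 113.1381 126.7636
tree:
15.6409
23.2753 9.0351
33.5219 14.4605 4.2939
45.6828 22.4371 7.5164 1.4537
56.5366 33.5219 12.8396 2.8341 0.2284
66.2237 45.6828 21.2297 5.4822 0.4846 0.0000
74.8696 56.5366 33.5219 10.5047 1.0283 0.0000 0.0000
82.5862 66.2237 45.6828 19.8964 2.1819 0.0000 0.0000 0.0000
89.4733 74.8696 56.5366 33.5219 4.6300 0.0000 0.0000 0.0000 0.0000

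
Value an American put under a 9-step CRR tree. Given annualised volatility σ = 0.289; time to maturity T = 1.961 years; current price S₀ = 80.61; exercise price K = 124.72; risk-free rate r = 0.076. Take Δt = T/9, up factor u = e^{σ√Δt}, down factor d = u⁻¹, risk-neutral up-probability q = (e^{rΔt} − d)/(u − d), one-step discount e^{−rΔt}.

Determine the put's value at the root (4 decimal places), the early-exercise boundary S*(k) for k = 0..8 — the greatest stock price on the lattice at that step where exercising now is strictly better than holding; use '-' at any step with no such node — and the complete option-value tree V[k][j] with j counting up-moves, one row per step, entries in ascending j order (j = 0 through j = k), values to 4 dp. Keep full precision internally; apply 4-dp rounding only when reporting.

price = 44.1100
boundary = 80.6100 92.2520 80.6100 92.2520 80.6100 92.2520 80.6100 92.2520 105.5753
tree:
44.1100
54.2828 32.4680
63.1718 44.1100 22.0553
70.9390 54.2828 32.4680 13.4453
77.7261 63.1718 44.1100 21.2849 6.8632
83.6566 70.9390 54.2828 32.4680 11.9619 2.5227
88.8387 77.7261 63.1718 44.1100 20.1761 4.9981 0.3899
93.3668 83.6566 70.9390 54.2828 32.4680 9.8270 0.8398 0.0000
97.3235 88.8387 77.7261 63.1718 44.1100 19.1447 1.8091 0.0000 0.0000
100.7809 93.3668 83.6566 70.9390 54.2828 32.4680 3.8971 0.0000 0.0000 0.0000

params: Δt=0.21789 u=1.14442 d=0.87380 q=0.52803 e^(-rΔt)=0.98358
t_9 payoffs: 100.7809 93.3668 83.6566 70.9390 54.2828 32.4680 3.8971 0.0000 0.0000 0.0000
t_8: node(8,0) S=27.3965 payoff=97.3235 vs cont=95.2752 → 97.3235 [stop]  node(8,1) S=35.8813 payoff=88.8387 vs cont=86.7904 → 88.8387 [stop]  node(8,2) S=46.9939 payoff=77.7261 vs cont=75.6778 → 77.7261 [stop]  node(8,3) S=61.5482 payoff=63.1718 vs cont=61.1235 → 63.1718 [stop]  node(8,4) S=80.6100 payoff=44.1100 vs cont=42.0617 → 44.1100 [stop]  node(8,5) S=105.5753 payoff=19.1447 vs cont=17.0964 → 19.1447 [stop]  node(8,6) S=138.2726 payoff=0.0000 vs cont=1.8091 → 1.8091 [wait]  node(8,7) S=181.0963 payoff=0.0000 vs cont=0.0000 → 0.0000 [wait]  node(8,8) S=237.1828 payoff=0.0000 vs cont=0.0000 → 0.0000 [wait]  ⇒ S*(8)=105.5753
t_7: node(7,0) S=31.3532 payoff=93.3668 vs cont=91.3185 → 93.3668 [stop]  node(7,1) S=41.0634 payoff=83.6566 vs cont=81.6083 → 83.6566 [stop]  node(7,2) S=53.7810 payoff=70.9390 vs cont=68.8907 → 70.9390 [stop]  node(7,3) S=70.4372 payoff=54.2828 vs cont=52.2345 → 54.2828 [stop]  node(7,4) S=92.2520 payoff=32.4680 vs cont=30.4197 → 32.4680 [stop]  node(7,5) S=120.8229 payoff=3.8971 vs cont=9.8270 → 9.8270 [wait]  node(7,6) S=158.2424 payoff=0.0000 vs cont=0.8398 → 0.8398 [wait]  node(7,7) S=207.2509 payoff=0.0000 vs cont=0.0000 → 0.0000 [wait]  ⇒ S*(7)=92.2520
t_6: node(6,0) S=35.8813 payoff=88.8387 vs cont=86.7904 → 88.8387 [stop]  node(6,1) S=46.9939 payoff=77.7261 vs cont=75.6778 → 77.7261 [stop]  node(6,2) S=61.5482 payoff=63.1718 vs cont=61.1235 → 63.1718 [stop]  node(6,3) S=80.6100 payoff=44.1100 vs cont=42.0617 → 44.1100 [stop]  node(6,4) S=105.5753 payoff=19.1447 vs cont=20.1761 → 20.1761 [wait]  node(6,5) S=138.2726 payoff=0.0000 vs cont=4.9981 → 4.9981 [wait]  node(6,6) S=181.0963 payoff=0.0000 vs cont=0.3899 → 0.3899 [wait]  ⇒ S*(6)=80.6100
t_5: node(5,0) S=41.0634 payoff=83.6566 vs cont=81.6083 → 83.6566 [stop]  node(5,1) S=53.7810 payoff=70.9390 vs cont=68.8907 → 70.9390 [stop]  node(5,2) S=70.4372 payoff=54.2828 vs cont=52.2345 → 54.2828 [stop]  node(5,3) S=92.2520 payoff=32.4680 vs cont=30.9554 → 32.4680 [stop]  node(5,4) S=120.8229 payoff=3.8971 vs cont=11.9619 → 11.9619 [wait]  node(5,5) S=158.2424 payoff=0.0000 vs cont=2.5227 → 2.5227 [wait]  ⇒ S*(5)=92.2520
t_4: node(4,0) S=46.9939 payoff=77.7261 vs cont=75.6778 → 77.7261 [stop]  node(4,1) S=61.5482 payoff=63.1718 vs cont=61.1235 → 63.1718 [stop]  node(4,2) S=80.6100 payoff=44.1100 vs cont=42.0617 → 44.1100 [stop]  node(4,3) S=105.5753 payoff=19.1447 vs cont=21.2849 → 21.2849 [wait]  node(4,4) S=138.2726 payoff=0.0000 vs cont=6.8632 → 6.8632 [wait]  ⇒ S*(4)=80.6100
t_3: node(3,0) S=53.7810 payoff=70.9390 vs cont=68.8907 → 70.9390 [stop]  node(3,1) S=70.4372 payoff=54.2828 vs cont=52.2345 → 54.2828 [stop]  node(3,2) S=92.2520 payoff=32.4680 vs cont=31.5312 → 32.4680 [stop]  node(3,3) S=120.8229 payoff=3.8971 vs cont=13.4453 → 13.4453 [wait]  ⇒ S*(3)=92.2520
t_2: node(2,0) S=61.5482 payoff=63.1718 vs cont=61.1235 → 63.1718 [stop]  node(2,1) S=80.6100 payoff=44.1100 vs cont=42.0617 → 44.1100 [stop]  node(2,2) S=105.5753 payoff=19.1447 vs cont=22.0553 → 22.0553 [wait]  ⇒ S*(2)=80.6100
t_1: node(1,0) S=70.4372 payoff=54.2828 vs cont=52.2345 → 54.2828 [stop]  node(1,1) S=92.2520 payoff=32.4680 vs cont=31.9314 → 32.4680 [stop]  ⇒ S*(1)=92.2520
t_0: node(0,0) S=80.6100 payoff=44.1100 vs cont=42.0617 → 44.1100 [stop]  ⇒ S*(0)=80.6100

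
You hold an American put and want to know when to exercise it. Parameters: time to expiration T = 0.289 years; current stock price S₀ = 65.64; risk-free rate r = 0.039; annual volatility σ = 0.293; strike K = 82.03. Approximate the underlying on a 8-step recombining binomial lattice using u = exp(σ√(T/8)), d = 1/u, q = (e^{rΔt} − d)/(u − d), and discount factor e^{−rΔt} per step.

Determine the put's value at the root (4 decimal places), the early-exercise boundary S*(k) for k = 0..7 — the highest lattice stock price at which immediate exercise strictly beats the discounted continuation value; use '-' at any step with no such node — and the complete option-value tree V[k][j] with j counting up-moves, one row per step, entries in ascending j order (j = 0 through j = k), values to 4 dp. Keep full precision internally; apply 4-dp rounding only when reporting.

price = 16.4077
boundary = - 62.0845 65.6400 62.0845 65.6400 69.3991 73.3736 77.5756
tree:
16.4077
19.9455 12.8983
23.3085 16.3900 9.4254
26.4892 19.9455 12.7036 6.1572
29.4977 23.3085 16.3900 9.0343 3.2829
32.3432 26.4892 19.9455 12.6309 5.4450 1.1190
35.0346 29.4977 23.3085 16.3900 8.6564 2.2326 0.0029
37.5802 32.3432 26.4892 19.9455 12.6309 4.4544 0.0059 0.0000
39.9879 35.0346 29.4977 23.3085 16.3900 8.6564 0.0117 0.0000 0.0000

Δt=0.03612  u=1.05727  d=0.94583  q=0.49873  discount=0.99859
step 8 (expiry): payoffs max(K−S,0) = 39.9879 35.0346 29.4977 23.3085 16.3900 8.6564 0.0117 0.0000 0.0000
step 7: (k=7,j=0): S=44.4498, (K−S)⁺=37.5802, hold=37.4647 ⇒ V=37.5802 exercise | (k=7,j=1): S=49.6868, (K−S)⁺=32.3432, hold=32.2277 ⇒ V=32.3432 exercise | (k=7,j=2): S=55.5408, (K−S)⁺=26.4892, hold=26.3737 ⇒ V=26.4892 exercise | (k=7,j=3): S=62.0845, (K−S)⁺=19.9455, hold=19.8300 ⇒ V=19.9455 exercise | (k=7,j=4): S=69.3991, (K−S)⁺=12.6309, hold=12.5154 ⇒ V=12.6309 exercise | (k=7,j=5): S=77.5756, (K−S)⁺=4.4544, hold=4.3389 ⇒ V=4.4544 exercise | (k=7,j=6): S=86.7154, (K−S)⁺=0.0000, hold=0.0059 ⇒ V=0.0059 continue | (k=7,j=7): S=96.9320, (K−S)⁺=0.0000, hold=0.0000 ⇒ V=0.0000 continue  boundary S*=77.5756
step 6: (k=6,j=0): S=46.9954, (K−S)⁺=35.0346, hold=34.9191 ⇒ V=35.0346 exercise | (k=6,j=1): S=52.5323, (K−S)⁺=29.4977, hold=29.3822 ⇒ V=29.4977 exercise | (k=6,j=2): S=58.7215, (K−S)⁺=23.3085, hold=23.1930 ⇒ V=23.3085 exercise | (k=6,j=3): S=65.6400, (K−S)⁺=16.3900, hold=16.2745 ⇒ V=16.3900 exercise | (k=6,j=4): S=73.3736, (K−S)⁺=8.6564, hold=8.5409 ⇒ V=8.6564 exercise | (k=6,j=5): S=82.0183, (K−S)⁺=0.0117, hold=2.2326 ⇒ V=2.2326 continue | (k=6,j=6): S=91.6815, (K−S)⁺=0.0000, hold=0.0029 ⇒ V=0.0029 continue  boundary S*=73.3736
step 5: (k=5,j=0): S=49.6868, (K−S)⁺=32.3432, hold=32.2277 ⇒ V=32.3432 exercise | (k=5,j=1): S=55.5408, (K−S)⁺=26.4892, hold=26.3737 ⇒ V=26.4892 exercise | (k=5,j=2): S=62.0845, (K−S)⁺=19.9455, hold=19.8300 ⇒ V=19.9455 exercise | (k=5,j=3): S=69.3991, (K−S)⁺=12.6309, hold=12.5154 ⇒ V=12.6309 exercise | (k=5,j=4): S=77.5756, (K−S)⁺=4.4544, hold=5.4450 ⇒ V=5.4450 continue | (k=5,j=5): S=86.7154, (K−S)⁺=0.0000, hold=1.1190 ⇒ V=1.1190 continue  boundary S*=69.3991
step 4: (k=4,j=0): S=52.5323, (K−S)⁺=29.4977, hold=29.3822 ⇒ V=29.4977 exercise | (k=4,j=1): S=58.7215, (K−S)⁺=23.3085, hold=23.1930 ⇒ V=23.3085 exercise | (k=4,j=2): S=65.6400, (K−S)⁺=16.3900, hold=16.2745 ⇒ V=16.3900 exercise | (k=4,j=3): S=73.3736, (K−S)⁺=8.6564, hold=9.0343 ⇒ V=9.0343 continue | (k=4,j=4): S=82.0183, (K−S)⁺=0.0117, hold=3.2829 ⇒ V=3.2829 continue  boundary S*=65.6400
step 3: (k=3,j=0): S=55.5408, (K−S)⁺=26.4892, hold=26.3737 ⇒ V=26.4892 exercise | (k=3,j=1): S=62.0845, (K−S)⁺=19.9455, hold=19.8300 ⇒ V=19.9455 exercise | (k=3,j=2): S=69.3991, (K−S)⁺=12.6309, hold=12.7036 ⇒ V=12.7036 continue | (k=3,j=3): S=77.5756, (K−S)⁺=4.4544, hold=6.1572 ⇒ V=6.1572 continue  boundary S*=62.0845
step 2: (k=2,j=0): S=58.7215, (K−S)⁺=23.3085, hold=23.1930 ⇒ V=23.3085 exercise | (k=2,j=1): S=65.6400, (K−S)⁺=16.3900, hold=16.3107 ⇒ V=16.3900 exercise | (k=2,j=2): S=73.3736, (K−S)⁺=8.6564, hold=9.4254 ⇒ V=9.4254 continue  boundary S*=65.6400
step 1: (k=1,j=0): S=62.0845, (K−S)⁺=19.9455, hold=19.8300 ⇒ V=19.9455 exercise | (k=1,j=1): S=69.3991, (K−S)⁺=12.6309, hold=12.8983 ⇒ V=12.8983 continue  boundary S*=62.0845
step 0: (k=0,j=0): S=65.6400, (K−S)⁺=16.3900, hold=16.4077 ⇒ V=16.4077 continue  boundary S*=-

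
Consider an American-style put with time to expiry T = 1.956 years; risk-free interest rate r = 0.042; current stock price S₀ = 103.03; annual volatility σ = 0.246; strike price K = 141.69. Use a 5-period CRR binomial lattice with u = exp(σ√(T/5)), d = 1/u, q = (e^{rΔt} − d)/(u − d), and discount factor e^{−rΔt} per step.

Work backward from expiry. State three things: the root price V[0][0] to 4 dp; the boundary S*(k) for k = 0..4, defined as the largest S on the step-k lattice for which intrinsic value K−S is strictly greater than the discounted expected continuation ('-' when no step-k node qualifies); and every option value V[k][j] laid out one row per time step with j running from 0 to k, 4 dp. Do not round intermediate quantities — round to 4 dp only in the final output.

price = 38.6600
boundary = 103.0300 88.3368 103.0300 88.3368 103.0300
tree:
38.6600
53.3532 25.4061
65.9509 38.6600 13.7527
76.7521 53.3532 23.6377 4.8944
86.0130 65.9509 38.6600 10.2636 0.0000
93.9531 76.7521 53.3532 21.5229 0.0000 0.0000

Δt=0.39120  u=1.16633  d=0.85739  q=0.51523  discount=0.98370
step 5 (expiry): payoffs max(K−S,0) = 93.9531 76.7521 53.3532 21.5229 0.0000 0.0000
step 4: (k=4,j=0): S=55.6770, (K−S)⁺=86.0130, hold=83.7040 ⇒ V=86.0130 exercise | (k=4,j=1): S=75.7391, (K−S)⁺=65.9509, hold=63.6419 ⇒ V=65.9509 exercise | (k=4,j=2): S=103.0300, (K−S)⁺=38.6600, hold=36.3510 ⇒ V=38.6600 exercise | (k=4,j=3): S=140.1546, (K−S)⁺=1.5354, hold=10.2636 ⇒ V=10.2636 continue | (k=4,j=4): S=190.6564, (K−S)⁺=0.0000, hold=0.0000 ⇒ V=0.0000 continue  boundary S*=103.0300
step 3: (k=3,j=0): S=64.9379, (K−S)⁺=76.7521, hold=74.4431 ⇒ V=76.7521 exercise | (k=3,j=1): S=88.3368, (K−S)⁺=53.3532, hold=51.0442 ⇒ V=53.3532 exercise | (k=3,j=2): S=120.1671, (K−S)⁺=21.5229, hold=23.6377 ⇒ V=23.6377 continue | (k=3,j=3): S=163.4667, (K−S)⁺=0.0000, hold=4.8944 ⇒ V=4.8944 continue  boundary S*=88.3368
step 2: (k=2,j=0): S=75.7391, (K−S)⁺=65.9509, hold=63.6419 ⇒ V=65.9509 exercise | (k=2,j=1): S=103.0300, (K−S)⁺=38.6600, hold=37.4228 ⇒ V=38.6600 exercise | (k=2,j=2): S=140.1546, (K−S)⁺=1.5354, hold=13.7527 ⇒ V=13.7527 continue  boundary S*=103.0300
step 1: (k=1,j=0): S=88.3368, (K−S)⁺=53.3532, hold=51.0442 ⇒ V=53.3532 exercise | (k=1,j=1): S=120.1671, (K−S)⁺=21.5229, hold=25.4061 ⇒ V=25.4061 continue  boundary S*=88.3368
step 0: (k=0,j=0): S=103.0300, (K−S)⁺=38.6600, hold=38.3191 ⇒ V=38.6600 exercise  boundary S*=103.0300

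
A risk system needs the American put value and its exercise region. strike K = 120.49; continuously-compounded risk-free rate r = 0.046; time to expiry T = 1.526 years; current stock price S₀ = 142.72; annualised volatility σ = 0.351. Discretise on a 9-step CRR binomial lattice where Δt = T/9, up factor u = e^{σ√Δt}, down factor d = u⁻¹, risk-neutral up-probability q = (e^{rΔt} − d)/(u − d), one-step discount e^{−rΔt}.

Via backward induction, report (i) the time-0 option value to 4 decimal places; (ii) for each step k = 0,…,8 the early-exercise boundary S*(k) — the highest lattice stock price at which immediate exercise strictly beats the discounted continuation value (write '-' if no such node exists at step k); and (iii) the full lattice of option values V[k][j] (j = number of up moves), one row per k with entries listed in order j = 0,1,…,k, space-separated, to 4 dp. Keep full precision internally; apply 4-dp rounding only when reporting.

price = 10.1058
boundary = - - - - 80.0585 69.2848 80.0585 92.5075 80.0585
tree:
10.1058
14.9680 5.2249
21.5660 8.3648 2.0522
30.0864 13.0744 3.6146 0.4648
40.4315 19.8387 6.2685 0.9202 0.0000
51.2052 29.0020 10.6531 1.8217 0.0000 0.0000
60.5290 40.4315 17.6124 3.6064 0.0000 0.0000 0.0000
68.5981 51.2052 27.9825 7.1397 0.0000 0.0000 0.0000 0.0000
75.5813 60.5290 40.4315 14.1346 0.0000 0.0000 0.0000 0.0000 0.0000
81.6248 68.5981 51.2052 27.9825 0.0000 0.0000 0.0000 0.0000 0.0000 0.0000

Δt=0.16956, u=1.15550, d=0.86543, q=0.49092, disc=e^(-rΔt)=0.99223
k=9 terminal: V=max(K-S,0) → 81.6248 68.5981 51.2052 27.9825 0.0000 0.0000 0.0000 0.0000 0.0000 0.0000
k=8: j=0 S=44.9087 intr=75.5813 cont=74.6452 V=75.5813[EX]; j=1 S=59.9610 intr=60.5290 cont=59.5929 V=60.5290[EX]; j=2 S=80.0585 intr=40.4315 cont=39.4954 V=40.4315[EX]; j=3 S=106.8922 intr=13.5978 cont=14.1346 V=14.1346[hold]; j=4 S=142.7200 intr=0.0000 cont=0.0000 V=0.0000[hold]; j=5 S=190.5564 intr=0.0000 cont=0.0000 V=0.0000[hold]; j=6 S=254.4264 intr=0.0000 cont=0.0000 V=0.0000[hold]; j=7 S=339.7041 intr=0.0000 cont=0.0000 V=0.0000[hold]; j=8 S=453.5649 intr=0.0000 cont=0.0000 V=0.0000[hold]  S*(8)=80.0585
k=7: j=0 S=51.8919 intr=68.5981 cont=67.6620 V=68.5981[EX]; j=1 S=69.2848 intr=51.2052 cont=50.2690 V=51.2052[EX]; j=2 S=92.5075 intr=27.9825 cont=27.3079 V=27.9825[EX]; j=3 S=123.5138 intr=0.0000 cont=7.1397 V=7.1397[hold]; j=4 S=164.9127 intr=0.0000 cont=0.0000 V=0.0000[hold]; j=5 S=220.1876 intr=0.0000 cont=0.0000 V=0.0000[hold]; j=6 S=293.9892 intr=0.0000 cont=0.0000 V=0.0000[hold]; j=7 S=392.5275 intr=0.0000 cont=0.0000 V=0.0000[hold]  S*(7)=92.5075
k=6: j=0 S=59.9610 intr=60.5290 cont=59.5929 V=60.5290[EX]; j=1 S=80.0585 intr=40.4315 cont=39.4954 V=40.4315[EX]; j=2 S=106.8922 intr=13.5978 cont=17.6124 V=17.6124[hold]; j=3 S=142.7200 intr=0.0000 cont=3.6064 V=3.6064[hold]; j=4 S=190.5564 intr=0.0000 cont=0.0000 V=0.0000[hold]; j=5 S=254.4264 intr=0.0000 cont=0.0000 V=0.0000[hold]; j=6 S=339.7041 intr=0.0000 cont=0.0000 V=0.0000[hold]  S*(6)=80.0585
k=5: j=0 S=69.2848 intr=51.2052 cont=50.2690 V=51.2052[EX]; j=1 S=92.5075 intr=27.9825 cont=29.0020 V=29.0020[hold]; j=2 S=123.5138 intr=0.0000 cont=10.6531 V=10.6531[hold]; j=3 S=164.9127 intr=0.0000 cont=1.8217 V=1.8217[hold]; j=4 S=220.1876 intr=0.0000 cont=0.0000 V=0.0000[hold]; j=5 S=293.9892 intr=0.0000 cont=0.0000 V=0.0000[hold]  S*(5)=69.2848
k=4: j=0 S=80.0585 intr=40.4315 cont=39.9919 V=40.4315[EX]; j=1 S=106.8922 intr=13.5978 cont=19.8387 V=19.8387[hold]; j=2 S=142.7200 intr=0.0000 cont=6.2685 V=6.2685[hold]; j=3 S=190.5564 intr=0.0000 cont=0.9202 V=0.9202[hold]; j=4 S=254.4264 intr=0.0000 cont=0.0000 V=0.0000[hold]  S*(4)=80.0585
k=3: j=0 S=92.5075 intr=27.9825 cont=30.0864 V=30.0864[hold]; j=1 S=123.5138 intr=0.0000 cont=13.0744 V=13.0744[hold]; j=2 S=164.9127 intr=0.0000 cont=3.6146 V=3.6146[hold]; j=3 S=220.1876 intr=0.0000 cont=0.4648 V=0.4648[hold]  S*(3)=-
k=2: j=0 S=106.8922 intr=13.5978 cont=21.5660 V=21.5660[hold]; j=1 S=142.7200 intr=0.0000 cont=8.3648 V=8.3648[hold]; j=2 S=190.5564 intr=0.0000 cont=2.0522 V=2.0522[hold]  S*(2)=-
k=1: j=0 S=123.5138 intr=0.0000 cont=14.9680 V=14.9680[hold]; j=1 S=164.9127 intr=0.0000 cont=5.2249 V=5.2249[hold]  S*(1)=-
k=0: j=0 S=142.7200 intr=0.0000 cont=10.1058 V=10.1058[hold]  S*(0)=-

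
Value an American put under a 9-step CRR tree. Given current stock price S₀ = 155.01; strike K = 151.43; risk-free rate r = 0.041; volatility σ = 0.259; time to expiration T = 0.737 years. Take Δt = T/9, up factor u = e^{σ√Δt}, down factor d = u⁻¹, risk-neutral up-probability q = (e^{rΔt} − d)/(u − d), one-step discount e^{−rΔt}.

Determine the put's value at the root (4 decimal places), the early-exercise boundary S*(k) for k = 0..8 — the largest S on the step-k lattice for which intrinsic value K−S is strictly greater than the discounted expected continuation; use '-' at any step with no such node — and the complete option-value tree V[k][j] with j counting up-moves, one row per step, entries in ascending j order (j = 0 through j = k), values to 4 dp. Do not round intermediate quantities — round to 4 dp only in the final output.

Δt=0.08189, u=1.07693, d=0.92856, q=0.50415, disc=e^(-rΔt)=0.99665
k=9 terminal: V=max(K-S,0) → 71.8753 59.1639 44.4214 27.3233 7.4933 0.0000 0.0000 0.0000 0.0000 0.0000
k=8: j=0 S=85.6750 intr=65.7550 cont=65.2474 V=65.7550[EX]; j=1 S=99.3643 intr=52.0657 cont=51.5581 V=52.0657[EX]; j=2 S=115.2410 intr=36.1890 cont=35.6815 V=36.1890[EX]; j=3 S=133.6544 intr=17.7756 cont=17.2680 V=17.7756[EX]; j=4 S=155.0100 intr=0.0000 cont=3.7031 V=3.7031[hold]; j=5 S=179.7778 intr=0.0000 cont=0.0000 V=0.0000[hold]; j=6 S=208.5031 intr=0.0000 cont=0.0000 V=0.0000[hold]; j=7 S=241.8181 intr=0.0000 cont=0.0000 V=0.0000[hold]; j=8 S=280.4563 intr=0.0000 cont=0.0000 V=0.0000[hold]  S*(8)=133.6544
k=7: j=0 S=92.2661 intr=59.1639 cont=58.6563 V=59.1639[EX]; j=1 S=107.0086 intr=44.4214 cont=43.9138 V=44.4214[EX]; j=2 S=124.1067 intr=27.3233 cont=26.8158 V=27.3233[EX]; j=3 S=143.9367 intr=7.4933 cont=10.6452 V=10.6452[hold]; j=4 S=166.9352 intr=0.0000 cont=1.8301 V=1.8301[hold]; j=5 S=193.6084 intr=0.0000 cont=0.0000 V=0.0000[hold]; j=6 S=224.5436 intr=0.0000 cont=0.0000 V=0.0000[hold]; j=7 S=260.4216 intr=0.0000 cont=0.0000 V=0.0000[hold]  S*(7)=124.1067
k=6: j=0 S=99.3643 intr=52.0657 cont=51.5581 V=52.0657[EX]; j=1 S=115.2410 intr=36.1890 cont=35.6815 V=36.1890[EX]; j=2 S=133.6544 intr=17.7756 cont=18.8517 V=18.8517[hold]; j=3 S=155.0100 intr=0.0000 cont=6.1803 V=6.1803[hold]; j=4 S=179.7778 intr=0.0000 cont=0.9044 V=0.9044[hold]; j=5 S=208.5031 intr=0.0000 cont=0.0000 V=0.0000[hold]; j=6 S=241.8181 intr=0.0000 cont=0.0000 V=0.0000[hold]  S*(6)=115.2410
k=5: j=0 S=107.0086 intr=44.4214 cont=43.9138 V=44.4214[EX]; j=1 S=124.1067 intr=27.3233 cont=27.3565 V=27.3565[hold]; j=2 S=143.9367 intr=7.4933 cont=12.4217 V=12.4217[hold]; j=3 S=166.9352 intr=0.0000 cont=3.5087 V=3.5087[hold]; j=4 S=193.6084 intr=0.0000 cont=0.4469 V=0.4469[hold]; j=5 S=224.5436 intr=0.0000 cont=0.0000 V=0.0000[hold]  S*(5)=107.0086
k=4: j=0 S=115.2410 intr=36.1890 cont=35.6981 V=36.1890[EX]; j=1 S=133.6544 intr=17.7756 cont=19.7607 V=19.7607[hold]; j=2 S=155.0100 intr=0.0000 cont=7.9016 V=7.9016[hold]; j=3 S=179.7778 intr=0.0000 cont=1.9585 V=1.9585[hold]; j=4 S=208.5031 intr=0.0000 cont=0.2209 V=0.2209[hold]  S*(4)=115.2410
k=3: j=0 S=124.1067 intr=27.3233 cont=27.8132 V=27.8132[hold]; j=1 S=143.9367 intr=7.4933 cont=13.7358 V=13.7358[hold]; j=2 S=166.9352 intr=0.0000 cont=4.8890 V=4.8890[hold]; j=3 S=193.6084 intr=0.0000 cont=1.0789 V=1.0789[hold]  S*(3)=-
k=2: j=0 S=133.6544 intr=17.7756 cont=20.6467 V=20.6467[hold]; j=1 S=155.0100 intr=0.0000 cont=9.2446 V=9.2446[hold]; j=2 S=179.7778 intr=0.0000 cont=2.9582 V=2.9582[hold]  S*(2)=-
k=1: j=0 S=143.9367 intr=7.4933 cont=14.8484 V=14.8484[hold]; j=1 S=166.9352 intr=0.0000 cont=6.0550 V=6.0550[hold]  S*(1)=-
k=0: j=0 S=155.0100 intr=0.0000 cont=10.3803 V=10.3803[hold]  S*(0)=-

price = 10.3803
boundary = - - - - 115.2410 107.0086 115.2410 124.1067 133.6544
tree:
10.3803
14.8484 6.0550
20.6467 9.2446 2.9582
27.8132 13.7358 4.8890 1.0789
36.1890 19.7607 7.9016 1.9585 0.2209
44.4214 27.3565 12.4217 3.5087 0.4469 0.0000
52.0657 36.1890 18.8517 6.1803 0.9044 0.0000 0.0000
59.1639 44.4214 27.3233 10.6452 1.8301 0.0000 0.0000 0.0000
65.7550 52.0657 36.1890 17.7756 3.7031 0.0000 0.0000 0.0000 0.0000
71.8753 59.1639 44.4214 27.3233 7.4933 0.0000 0.0000 0.0000 0.0000 0.0000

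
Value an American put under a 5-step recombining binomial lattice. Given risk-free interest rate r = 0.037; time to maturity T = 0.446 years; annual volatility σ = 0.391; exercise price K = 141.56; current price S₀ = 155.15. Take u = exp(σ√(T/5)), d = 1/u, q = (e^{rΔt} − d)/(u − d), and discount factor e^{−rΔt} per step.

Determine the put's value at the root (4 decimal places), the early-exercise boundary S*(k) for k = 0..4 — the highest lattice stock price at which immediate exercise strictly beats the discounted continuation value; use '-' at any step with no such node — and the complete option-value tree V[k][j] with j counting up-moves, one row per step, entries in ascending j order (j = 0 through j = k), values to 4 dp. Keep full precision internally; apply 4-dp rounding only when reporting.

Δt=0.08920  u=1.12387  d=0.88978  q=0.48496  discount=0.99671
step 5 (expiry): payoffs max(K−S,0) = 55.0288 32.2640 3.5101 0.0000 0.0000 0.0000
step 4: (k=4,j=0): S=97.2497, (K−S)⁺=44.3103, hold=43.8438 ⇒ V=44.3103 exercise | (k=4,j=1): S=122.8344, (K−S)⁺=18.7256, hold=18.2591 ⇒ V=18.7256 exercise | (k=4,j=2): S=155.1500, (K−S)⁺=0.0000, hold=1.8019 ⇒ V=1.8019 continue | (k=4,j=3): S=195.9672, (K−S)⁺=0.0000, hold=0.0000 ⇒ V=0.0000 continue | (k=4,j=4): S=247.5227, (K−S)⁺=0.0000, hold=0.0000 ⇒ V=0.0000 continue  boundary S*=122.8344
step 3: (k=3,j=0): S=109.2960, (K−S)⁺=32.2640, hold=31.7976 ⇒ V=32.2640 exercise | (k=3,j=1): S=138.0499, (K−S)⁺=3.5101, hold=10.4836 ⇒ V=10.4836 continue | (k=3,j=2): S=174.3683, (K−S)⁺=0.0000, hold=0.9250 ⇒ V=0.9250 continue | (k=3,j=3): S=220.2416, (K−S)⁺=0.0000, hold=0.0000 ⇒ V=0.0000 continue  boundary S*=109.2960
step 2: (k=2,j=0): S=122.8344, (K−S)⁺=18.7256, hold=21.6298 ⇒ V=21.6298 continue | (k=2,j=1): S=155.1500, (K−S)⁺=0.0000, hold=5.8288 ⇒ V=5.8288 continue | (k=2,j=2): S=195.9672, (K−S)⁺=0.0000, hold=0.4748 ⇒ V=0.4748 continue  boundary S*=-
step 1: (k=1,j=0): S=138.0499, (K−S)⁺=3.5101, hold=13.9209 ⇒ V=13.9209 continue | (k=1,j=1): S=174.3683, (K−S)⁺=0.0000, hold=3.2217 ⇒ V=3.2217 continue  boundary S*=-
step 0: (k=0,j=0): S=155.1500, (K−S)⁺=0.0000, hold=8.7034 ⇒ V=8.7034 continue  boundary S*=-

price = 8.7034
boundary = - - - 109.2960 122.8344
tree:
8.7034
13.9209 3.2217
21.6298 5.8288 0.4748
32.2640 10.4836 0.9250 0.0000
44.3103 18.7256 1.8019 0.0000 0.0000
55.0288 32.2640 3.5101 0.0000 0.0000 0.0000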